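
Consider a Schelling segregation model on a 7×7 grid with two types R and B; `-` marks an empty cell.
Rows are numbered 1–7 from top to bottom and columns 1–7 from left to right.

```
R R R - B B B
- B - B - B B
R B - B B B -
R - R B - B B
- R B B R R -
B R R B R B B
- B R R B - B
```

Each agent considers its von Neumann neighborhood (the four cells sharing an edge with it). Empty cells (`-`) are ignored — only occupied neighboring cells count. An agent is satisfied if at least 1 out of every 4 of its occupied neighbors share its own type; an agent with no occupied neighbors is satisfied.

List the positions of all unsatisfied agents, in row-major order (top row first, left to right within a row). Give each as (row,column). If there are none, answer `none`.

(4,3), (6,1), (7,2), (7,5)

(1,1)R 1/1 satisfied
(1,2)R 2/3 satisfied
(1,3)R 1/1 satisfied
(1,5)B 1/1 satisfied
(1,6)B 3/3 satisfied
(1,7)B 2/2 satisfied
(2,2)B 1/2 satisfied
(2,4)B 1/1 satisfied
(2,6)B 3/3 satisfied
(2,7)B 2/2 satisfied
(3,1)R 1/2 satisfied
(3,2)B 1/2 satisfied
(3,4)B 3/3 satisfied
(3,5)B 2/2 satisfied
(3,6)B 3/3 satisfied
(4,1)R 1/1 satisfied
(4,3)R 0/2 not
(4,4)B 2/3 satisfied
(4,6)B 2/3 satisfied
(4,7)B 1/1 satisfied
(5,2)R 1/2 satisfied
(5,3)B 1/4 satisfied
(5,4)B 3/4 satisfied
(5,5)R 2/3 satisfied
(5,6)R 1/3 satisfied
(6,1)B 0/1 not
(6,2)R 2/4 satisfied
(6,3)R 2/4 satisfied
(6,4)B 1/4 satisfied
(6,5)R 1/4 satisfied
(6,6)B 1/3 satisfied
(6,7)B 2/2 satisfied
(7,2)B 0/2 not
(7,3)R 2/3 satisfied
(7,4)R 1/3 satisfied
(7,5)B 0/2 not
(7,7)B 1/1 satisfied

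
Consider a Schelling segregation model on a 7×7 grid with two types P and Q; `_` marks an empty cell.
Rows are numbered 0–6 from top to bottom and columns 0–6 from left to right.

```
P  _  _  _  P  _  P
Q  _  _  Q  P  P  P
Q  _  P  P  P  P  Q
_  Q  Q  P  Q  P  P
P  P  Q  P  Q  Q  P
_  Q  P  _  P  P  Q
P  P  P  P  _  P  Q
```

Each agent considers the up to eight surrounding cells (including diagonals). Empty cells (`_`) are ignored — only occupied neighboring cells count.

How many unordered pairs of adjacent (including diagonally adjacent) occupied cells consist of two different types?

Scan each occupied cell's neighbors to the right and below (and the two forward diagonals) so each pair is counted once.
From row 0: 2 unlike of 6 pairs (running 2/6).
From row 1: 6 unlike of 15 pairs (running 8/21).
From row 2: 9 unlike of 19 pairs (running 17/40).
From row 3: 13 unlike of 22 pairs (running 30/62).
From row 4: 12 unlike of 20 pairs (running 42/82).
From row 5: 7 unlike of 15 pairs (running 49/97).
From row 6: 1 unlike of 4 pairs (running 50/101).
Total adjacent occupied pairs: 101; unlike-type pairs: 50.

50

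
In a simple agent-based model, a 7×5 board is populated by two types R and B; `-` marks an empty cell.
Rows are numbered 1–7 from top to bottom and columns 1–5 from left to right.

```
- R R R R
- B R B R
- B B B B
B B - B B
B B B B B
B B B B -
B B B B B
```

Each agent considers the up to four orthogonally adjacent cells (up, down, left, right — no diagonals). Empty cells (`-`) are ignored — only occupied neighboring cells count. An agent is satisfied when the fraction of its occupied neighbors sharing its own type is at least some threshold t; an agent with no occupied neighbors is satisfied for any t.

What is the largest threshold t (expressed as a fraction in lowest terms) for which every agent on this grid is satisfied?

(1,2)R 1/2
(1,3)R 3/3
(1,4)R 2/3
(1,5)R 2/2
(2,2)B 1/3
(2,3)R 1/4
(2,4)B 1/4
(2,5)R 1/3
(3,2)B 3/3
(3,3)B 2/3
(3,4)B 4/4
(3,5)B 2/3
(4,1)B 2/2
(4,2)B 3/3
(4,4)B 3/3
(4,5)B 3/3
(5,1)B 3/3
(5,2)B 4/4
(5,3)B 3/3
(5,4)B 4/4
(5,5)B 2/2
(6,1)B 3/3
(6,2)B 4/4
(6,3)B 4/4
(6,4)B 3/3
(7,1)B 2/2
(7,2)B 3/3
(7,3)B 3/3
(7,4)B 3/3
(7,5)B 1/1
The smallest same-type fraction is 1/4 at (2,3), which reduces to 1/4. Any threshold above that leaves this agent unsatisfied.

1/4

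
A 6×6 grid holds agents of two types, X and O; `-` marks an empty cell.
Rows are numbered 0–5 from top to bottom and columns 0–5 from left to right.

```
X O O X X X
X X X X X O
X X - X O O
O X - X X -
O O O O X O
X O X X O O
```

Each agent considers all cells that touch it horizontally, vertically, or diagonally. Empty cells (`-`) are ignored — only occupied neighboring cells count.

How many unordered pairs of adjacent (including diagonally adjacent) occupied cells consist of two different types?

Scan each occupied cell's neighbors to the right and below (and the two forward diagonals) so each pair is counted once.
From row 0: 10 unlike of 21 pairs (running 10/21).
From row 1: 4 unlike of 18 pairs (running 14/39).
From row 2: 6 unlike of 12 pairs (running 20/51).
From row 3: 8 unlike of 13 pairs (running 28/64).
From row 4: 11 unlike of 21 pairs (running 39/85).
From row 5: 3 unlike of 5 pairs (running 42/90).
Total adjacent occupied pairs: 90; unlike-type pairs: 42.

42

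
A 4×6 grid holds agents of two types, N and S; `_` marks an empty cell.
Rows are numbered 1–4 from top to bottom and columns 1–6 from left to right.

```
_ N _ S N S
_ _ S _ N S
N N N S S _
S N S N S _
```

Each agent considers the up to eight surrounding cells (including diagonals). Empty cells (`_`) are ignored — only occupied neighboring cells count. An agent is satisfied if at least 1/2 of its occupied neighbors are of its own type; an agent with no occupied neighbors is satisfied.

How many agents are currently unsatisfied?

9

Row 1: (1,2)N 0/1 ✗ · (1,4)S 1/3 ✗ · (1,5)N 1/4 ✗ · (1,6)S 1/3 ✗
Row 2: (2,3)S 2/5 ✗ · (2,5)N 1/6 ✗ · (2,6)S 2/4 ✓
Row 3: (3,1)N 2/3 ✓ · (3,2)N 3/6 ✓ · (3,3)N 3/6 ✓ · (3,4)S 4/7 ✓ · (3,5)S 3/5 ✓
Row 4: (4,1)S 0/3 ✗ · (4,2)N 3/5 ✓ · (4,3)S 1/5 ✗ · (4,4)N 1/5 ✗ · (4,5)S 2/3 ✓
Unsatisfied: (1,2), (1,4), (1,5), (1,6), (2,3), (2,5), (4,1), (4,3), (4,4) — 9 in total.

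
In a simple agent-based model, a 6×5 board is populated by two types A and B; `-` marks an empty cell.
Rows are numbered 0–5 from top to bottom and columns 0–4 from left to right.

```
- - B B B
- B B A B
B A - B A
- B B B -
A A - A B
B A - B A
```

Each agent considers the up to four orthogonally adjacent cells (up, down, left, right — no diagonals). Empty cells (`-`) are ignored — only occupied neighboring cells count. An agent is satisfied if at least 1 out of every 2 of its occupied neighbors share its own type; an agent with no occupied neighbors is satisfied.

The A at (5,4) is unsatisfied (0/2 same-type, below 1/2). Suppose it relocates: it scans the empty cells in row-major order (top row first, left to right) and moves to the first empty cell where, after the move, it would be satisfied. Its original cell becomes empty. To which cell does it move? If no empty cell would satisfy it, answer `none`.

(0,0)

Vacating (5,4). Empty cells in order:
  (0,0): 0/0 same-type → satisfied — stop here.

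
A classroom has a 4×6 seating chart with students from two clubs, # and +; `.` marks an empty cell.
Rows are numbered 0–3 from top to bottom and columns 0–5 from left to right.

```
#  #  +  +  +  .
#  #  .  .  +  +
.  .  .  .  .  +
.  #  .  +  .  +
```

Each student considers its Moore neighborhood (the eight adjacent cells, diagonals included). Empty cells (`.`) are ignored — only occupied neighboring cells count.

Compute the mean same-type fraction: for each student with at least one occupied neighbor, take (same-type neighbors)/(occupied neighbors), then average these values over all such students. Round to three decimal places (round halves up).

Row 0: (0,0)# 3/3 · (0,1)# 3/4 · (0,2)+ 1/3 · (0,3)+ 3/3 · (0,4)+ 3/3
Row 1: (1,0)# 3/3 · (1,1)# 3/4 · (1,4)+ 4/4 · (1,5)+ 3/3
Row 2: (2,5)+ 3/3
Row 3: (3,1)# — no occupied neighbors · (3,3)+ — no occupied neighbors · (3,5)+ 1/1
Sum over 11 students: 3/3 + 3/4 + 1/3 + 3/3 + 3/3 + 3/3 + 3/4 + 4/4 + 3/3 + 3/3 + 1/1 = 59/6; mean = 59/6 ÷ 11 = 59/66 = 0.893939… → 0.894.

0.894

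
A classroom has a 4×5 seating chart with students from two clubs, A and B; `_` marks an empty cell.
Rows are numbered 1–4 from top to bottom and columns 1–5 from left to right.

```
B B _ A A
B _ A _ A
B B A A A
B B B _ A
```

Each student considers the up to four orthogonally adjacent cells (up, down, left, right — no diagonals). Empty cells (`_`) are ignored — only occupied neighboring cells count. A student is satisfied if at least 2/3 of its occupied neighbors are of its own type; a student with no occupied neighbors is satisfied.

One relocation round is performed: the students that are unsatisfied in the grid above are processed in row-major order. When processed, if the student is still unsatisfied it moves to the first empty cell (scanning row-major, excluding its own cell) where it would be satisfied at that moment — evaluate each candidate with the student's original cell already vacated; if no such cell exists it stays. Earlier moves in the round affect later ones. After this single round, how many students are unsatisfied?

Initially unsatisfied (in order): (3,3), (4,3).
  (3,3) → (1,3).
  (4,3): now satisfied by earlier moves; stays.
Resulting grid:
B B A A A
B _ A _ A
B B _ A A
B B B _ A
Unsatisfied now: (1,2).

1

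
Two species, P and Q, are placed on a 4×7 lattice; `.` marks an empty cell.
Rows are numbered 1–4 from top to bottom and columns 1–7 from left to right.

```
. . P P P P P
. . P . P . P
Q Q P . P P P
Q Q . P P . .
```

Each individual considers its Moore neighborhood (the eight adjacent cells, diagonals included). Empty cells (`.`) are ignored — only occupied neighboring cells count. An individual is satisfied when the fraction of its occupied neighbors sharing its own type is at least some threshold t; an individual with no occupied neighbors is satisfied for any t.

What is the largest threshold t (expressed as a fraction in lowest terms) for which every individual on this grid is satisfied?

(1,3)P 2/2
(1,4)P 4/4
(1,5)P 3/3
(1,6)P 4/4
(1,7)P 2/2
(2,3)P 3/4
(2,5)P 5/5
(2,7)P 4/4
(3,1)Q 3/3
(3,2)Q 3/5
(3,3)P 2/4
(3,5)P 4/4
(3,6)P 5/5
(3,7)P 2/2
(4,1)Q 3/3
(4,2)Q 3/4
(4,4)P 3/3
(4,5)P 3/3
The smallest same-type fraction is 2/4 at (3,3), which reduces to 1/2. Any threshold above that leaves this individual unsatisfied.

1/2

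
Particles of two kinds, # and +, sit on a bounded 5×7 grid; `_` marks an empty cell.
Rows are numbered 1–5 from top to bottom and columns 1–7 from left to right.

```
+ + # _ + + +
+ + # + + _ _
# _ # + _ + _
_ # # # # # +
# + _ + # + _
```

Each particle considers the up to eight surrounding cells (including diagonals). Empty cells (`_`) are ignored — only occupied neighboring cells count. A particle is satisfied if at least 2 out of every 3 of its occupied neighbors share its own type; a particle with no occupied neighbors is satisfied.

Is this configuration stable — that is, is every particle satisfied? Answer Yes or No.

No

(1,1)+ 3/3 ok
(1,2)+ 3/5 unhappy
(1,3)# 1/4 unhappy
(1,5)+ 3/3 ok
(1,6)+ 3/3 ok
(1,7)+ 1/1 ok
(2,1)+ 3/4 ok
(2,2)+ 3/7 unhappy
(2,3)# 2/6 unhappy
(2,4)+ 3/6 unhappy
(2,5)+ 5/5 ok
(3,1)# 1/3 unhappy
(3,3)# 4/7 unhappy
(3,4)+ 2/7 unhappy
(3,6)+ 2/4 unhappy
(4,2)# 4/5 ok
(4,3)# 3/6 unhappy
(4,4)# 4/6 ok
(4,5)# 3/7 unhappy
(4,6)# 2/5 unhappy
(4,7)+ 2/3 ok
(5,1)# 1/2 unhappy
(5,2)+ 0/3 unhappy
(5,4)+ 0/4 unhappy
(5,5)# 3/5 unhappy
(5,6)+ 1/4 unhappy
For instance (1,2) has only 3/5 same-type neighbors, below 2/3.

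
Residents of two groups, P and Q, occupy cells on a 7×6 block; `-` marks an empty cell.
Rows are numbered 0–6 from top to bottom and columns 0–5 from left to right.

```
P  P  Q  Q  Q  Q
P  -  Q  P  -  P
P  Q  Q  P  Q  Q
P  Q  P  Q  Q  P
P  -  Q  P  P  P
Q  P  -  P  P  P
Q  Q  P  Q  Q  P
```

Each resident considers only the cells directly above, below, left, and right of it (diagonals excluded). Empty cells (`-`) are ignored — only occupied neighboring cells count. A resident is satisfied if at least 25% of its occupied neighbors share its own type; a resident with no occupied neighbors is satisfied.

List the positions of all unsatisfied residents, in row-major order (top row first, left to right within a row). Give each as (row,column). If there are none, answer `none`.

(1,5), (3,2), (4,2), (5,1), (6,2)

(0,0)P 2/2 ok
(0,1)P 1/2 ok
(0,2)Q 2/3 ok
(0,3)Q 2/3 ok
(0,4)Q 2/2 ok
(0,5)Q 1/2 ok
(1,0)P 2/2 ok
(1,2)Q 2/3 ok
(1,3)P 1/3 ok
(1,5)P 0/2 unhappy
(2,0)P 2/3 ok
(2,1)Q 2/3 ok
(2,2)Q 2/4 ok
(2,3)P 1/4 ok
(2,4)Q 2/3 ok
(2,5)Q 1/3 ok
(3,0)P 2/3 ok
(3,1)Q 1/3 ok
(3,2)P 0/4 unhappy
(3,3)Q 1/4 ok
(3,4)Q 2/4 ok
(3,5)P 1/3 ok
(4,0)P 1/2 ok
(4,2)Q 0/2 unhappy
(4,3)P 2/4 ok
(4,4)P 3/4 ok
(4,5)P 3/3 ok
(5,0)Q 1/3 ok
(5,1)P 0/2 unhappy
(5,3)P 2/3 ok
(5,4)P 3/4 ok
(5,5)P 3/3 ok
(6,0)Q 2/2 ok
(6,1)Q 1/3 ok
(6,2)P 0/2 unhappy
(6,3)Q 1/3 ok
(6,4)Q 1/3 ok
(6,5)P 1/2 ok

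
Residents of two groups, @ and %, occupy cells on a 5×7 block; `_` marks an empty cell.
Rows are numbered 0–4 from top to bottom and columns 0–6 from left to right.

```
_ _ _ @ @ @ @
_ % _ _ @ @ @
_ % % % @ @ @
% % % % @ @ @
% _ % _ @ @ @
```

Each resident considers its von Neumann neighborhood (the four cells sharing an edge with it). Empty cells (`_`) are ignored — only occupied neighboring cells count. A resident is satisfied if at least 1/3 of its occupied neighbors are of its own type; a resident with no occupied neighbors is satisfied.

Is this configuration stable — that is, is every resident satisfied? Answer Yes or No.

Yes

(0,3)@ 1/1 ok
(0,4)@ 3/3 ok
(0,5)@ 3/3 ok
(0,6)@ 2/2 ok
(1,1)% 1/1 ok
(1,4)@ 3/3 ok
(1,5)@ 4/4 ok
(1,6)@ 3/3 ok
(2,1)% 3/3 ok
(2,2)% 3/3 ok
(2,3)% 2/3 ok
(2,4)@ 3/4 ok
(2,5)@ 4/4 ok
(2,6)@ 3/3 ok
(3,0)% 2/2 ok
(3,1)% 3/3 ok
(3,2)% 4/4 ok
(3,3)% 2/3 ok
(3,4)@ 3/4 ok
(3,5)@ 4/4 ok
(3,6)@ 3/3 ok
(4,0)% 1/1 ok
(4,2)% 1/1 ok
(4,4)@ 2/2 ok
(4,5)@ 3/3 ok
(4,6)@ 2/2 ok
All meet the threshold, so the configuration is stable.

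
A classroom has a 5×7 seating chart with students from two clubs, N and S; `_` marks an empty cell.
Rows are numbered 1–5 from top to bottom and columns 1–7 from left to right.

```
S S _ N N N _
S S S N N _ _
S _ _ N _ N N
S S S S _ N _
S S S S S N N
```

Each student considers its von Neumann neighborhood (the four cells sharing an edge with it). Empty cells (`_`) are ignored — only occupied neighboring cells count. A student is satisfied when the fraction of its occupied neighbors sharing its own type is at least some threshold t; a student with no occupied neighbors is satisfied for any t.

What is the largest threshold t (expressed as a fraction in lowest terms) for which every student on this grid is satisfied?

(1,1)S 2/2
(1,2)S 2/2
(1,4)N 2/2
(1,5)N 3/3
(1,6)N 1/1
(2,1)S 3/3
(2,2)S 3/3
(2,3)S 1/2
(2,4)N 3/4
(2,5)N 2/2
(3,1)S 2/2
(3,4)N 1/2
(3,6)N 2/2
(3,7)N 1/1
(4,1)S 3/3
(4,2)S 3/3
(4,3)S 3/3
(4,4)S 2/3
(4,6)N 2/2
(5,1)S 2/2
(5,2)S 3/3
(5,3)S 3/3
(5,4)S 3/3
(5,5)S 1/2
(5,6)N 2/3
(5,7)N 1/1
The smallest same-type fraction is 1/2 at (2,3), which reduces to 1/2. Any threshold above that leaves this student unsatisfied.

1/2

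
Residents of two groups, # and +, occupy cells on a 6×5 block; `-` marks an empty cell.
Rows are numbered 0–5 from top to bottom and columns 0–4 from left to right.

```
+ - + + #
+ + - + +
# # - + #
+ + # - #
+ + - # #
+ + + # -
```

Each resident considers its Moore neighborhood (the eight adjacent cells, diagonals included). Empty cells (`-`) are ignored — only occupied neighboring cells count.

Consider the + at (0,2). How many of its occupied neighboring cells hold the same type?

Occupied neighbors of (0,2): (0,3)=+, (1,1)=+, (1,3)=+.
Same type (+): 3 of 3.

3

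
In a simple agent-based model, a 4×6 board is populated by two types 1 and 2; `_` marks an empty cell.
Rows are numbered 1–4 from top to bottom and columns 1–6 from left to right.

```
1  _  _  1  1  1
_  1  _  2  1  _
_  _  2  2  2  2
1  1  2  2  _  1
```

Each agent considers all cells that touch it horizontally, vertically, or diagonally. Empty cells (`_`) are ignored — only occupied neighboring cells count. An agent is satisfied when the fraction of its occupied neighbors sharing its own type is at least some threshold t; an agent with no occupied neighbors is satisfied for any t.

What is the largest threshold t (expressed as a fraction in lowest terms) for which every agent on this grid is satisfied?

(1,1)1 1/1
(1,4)1 2/3
(1,5)1 3/4
(1,6)1 2/2
(2,2)1 1/2
(2,4)2 3/6
(2,5)1 3/7
(3,3)2 4/6
(3,4)2 5/6
(3,5)2 4/6
(3,6)2 1/3
(4,1)1 1/1
(4,2)1 1/3
(4,3)2 3/4
(4,4)2 4/4
(4,6)1 0/2
The smallest same-type fraction is 0/2 at (4,6), which reduces to 0/1. Any threshold above that leaves this agent unsatisfied.

0/1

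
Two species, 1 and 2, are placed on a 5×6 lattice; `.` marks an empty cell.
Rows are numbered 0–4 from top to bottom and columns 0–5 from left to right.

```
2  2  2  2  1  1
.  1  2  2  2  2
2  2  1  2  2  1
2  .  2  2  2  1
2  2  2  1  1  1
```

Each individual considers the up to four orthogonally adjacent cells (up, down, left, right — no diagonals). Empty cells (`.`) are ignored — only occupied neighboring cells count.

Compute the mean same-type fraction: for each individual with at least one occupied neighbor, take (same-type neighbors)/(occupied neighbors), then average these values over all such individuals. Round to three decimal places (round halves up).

0.649

(0,0)2 1/1
(0,1)2 2/3
(0,2)2 3/3
(0,3)2 2/3
(0,4)1 1/3
(0,5)1 1/2
(1,1)1 0/3
(1,2)2 2/4
(1,3)2 4/4
(1,4)2 3/4
(1,5)2 1/3
(2,0)2 2/2
(2,1)2 1/3
(2,2)1 0/4
(2,3)2 3/4
(2,4)2 3/4
(2,5)1 1/3
(3,0)2 2/2
(3,2)2 2/3
(3,3)2 3/4
(3,4)2 2/4
(3,5)1 2/3
(4,0)2 2/2
(4,1)2 2/2
(4,2)2 2/3
(4,3)1 1/3
(4,4)1 2/3
(4,5)1 2/2
Sum over 28 individuals: 1/1 + 2/3 + 3/3 + 2/3 + 1/3 + 1/2 + 0/3 + 2/4 + 4/4 + 3/4 + 1/3 + 2/2 + 1/3 + 0/4 + 3/4 + 3/4 + 1/3 + 2/2 + 2/3 + 3/4 + 2/4 + 2/3 + 2/2 + 2/2 + 2/3 + 1/3 + 2/3 + 2/2 = 109/6; mean = 109/6 ÷ 28 = 109/168 = 0.648809… → 0.649.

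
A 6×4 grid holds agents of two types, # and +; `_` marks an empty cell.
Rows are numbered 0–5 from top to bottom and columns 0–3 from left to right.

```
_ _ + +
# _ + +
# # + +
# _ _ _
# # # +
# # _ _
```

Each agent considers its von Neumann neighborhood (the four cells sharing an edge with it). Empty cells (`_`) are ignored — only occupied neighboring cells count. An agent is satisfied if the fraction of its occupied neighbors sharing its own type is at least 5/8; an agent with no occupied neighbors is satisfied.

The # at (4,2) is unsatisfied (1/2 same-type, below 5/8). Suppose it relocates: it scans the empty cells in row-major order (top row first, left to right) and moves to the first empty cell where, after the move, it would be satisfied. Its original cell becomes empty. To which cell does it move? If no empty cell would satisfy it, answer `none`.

(0,0)

Vacating (4,2). Empty cells in order:
  (0,0): 1/1 same-type → satisfied — stop here.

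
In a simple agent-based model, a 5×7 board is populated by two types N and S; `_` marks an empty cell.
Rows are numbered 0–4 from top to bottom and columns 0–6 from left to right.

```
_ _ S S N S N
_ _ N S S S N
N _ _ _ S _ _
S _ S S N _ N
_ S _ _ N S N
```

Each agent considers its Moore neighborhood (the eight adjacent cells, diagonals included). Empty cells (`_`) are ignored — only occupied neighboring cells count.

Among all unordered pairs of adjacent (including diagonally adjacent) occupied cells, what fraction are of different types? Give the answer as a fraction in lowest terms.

Scan each occupied cell's neighbors to the right and below (and the two forward diagonals) so each pair is counted once.
Row 0: S(0,2)–S(0,3)= S(0,2)–N(1,2)≠ S(0,2)–S(1,3)= S(0,3)–N(0,4)≠ S(0,3)–S(1,3)= S(0,3)–S(1,4)= S(0,3)–N(1,2)≠ N(0,4)–S(0,5)≠ N(0,4)–S(1,4)≠ N(0,4)–S(1,5)≠ N(0,4)–S(1,3)≠ S(0,5)–N(0,6)≠ S(0,5)–S(1,5)= S(0,5)–N(1,6)≠ S(0,5)–S(1,4)= N(0,6)–N(1,6)= N(0,6)–S(1,5)≠  → 10/17 unlike.
Row 1: N(1,2)–S(1,3)≠ S(1,3)–S(1,4)= S(1,3)–S(2,4)= S(1,4)–S(1,5)= S(1,4)–S(2,4)= S(1,5)–N(1,6)≠ S(1,5)–S(2,4)=  → 2/7 unlike.
Row 2: N(2,0)–S(3,0)≠ S(2,4)–N(3,4)≠ S(2,4)–S(3,3)=  → 2/3 unlike.
Row 3: S(3,0)–S(4,1)= S(3,2)–S(3,3)= S(3,2)–S(4,1)= S(3,3)–N(3,4)≠ S(3,3)–N(4,4)≠ N(3,4)–N(4,4)= N(3,4)–S(4,5)≠ N(3,6)–N(4,6)= N(3,6)–S(4,5)≠  → 4/9 unlike.
Row 4: N(4,4)–S(4,5)≠ S(4,5)–N(4,6)≠  → 2/2 unlike.
Total adjacent occupied pairs: 38; unlike-type pairs: 20.
20/38 reduces to 10/19.

10/19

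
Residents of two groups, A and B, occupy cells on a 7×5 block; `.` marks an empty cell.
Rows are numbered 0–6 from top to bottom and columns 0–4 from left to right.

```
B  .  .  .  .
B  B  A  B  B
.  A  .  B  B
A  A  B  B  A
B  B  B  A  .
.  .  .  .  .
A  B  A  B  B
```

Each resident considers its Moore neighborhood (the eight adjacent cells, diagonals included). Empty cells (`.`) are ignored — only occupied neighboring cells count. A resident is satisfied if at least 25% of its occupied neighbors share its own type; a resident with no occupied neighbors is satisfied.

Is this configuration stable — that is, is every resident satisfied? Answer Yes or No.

Row 0: (0,0)B 2/2 ✓
Row 1: (1,0)B 2/3 ✓ · (1,1)B 2/4 ✓ · (1,2)A 1/4 ✓ · (1,3)B 3/4 ✓ · (1,4)B 3/3 ✓
Row 2: (2,1)A 3/6 ✓ · (2,3)B 5/7 ✓ · (2,4)B 4/5 ✓
Row 3: (3,0)A 2/4 ✓ · (3,1)A 2/6 ✓ · (3,2)B 4/7 ✓ · (3,3)B 4/6 ✓ · (3,4)A 1/4 ✓
Row 4: (4,0)B 1/3 ✓ · (4,1)B 3/5 ✓ · (4,2)B 3/5 ✓ · (4,3)A 1/4 ✓
Row 6: (6,0)A 0/1 ✗ · (6,1)B 0/2 ✗ · (6,2)A 0/2 ✗ · (6,3)B 1/2 ✓ · (6,4)B 1/1 ✓
For instance (6,0) has only 0/1 same-type neighbors, below 1/4.

No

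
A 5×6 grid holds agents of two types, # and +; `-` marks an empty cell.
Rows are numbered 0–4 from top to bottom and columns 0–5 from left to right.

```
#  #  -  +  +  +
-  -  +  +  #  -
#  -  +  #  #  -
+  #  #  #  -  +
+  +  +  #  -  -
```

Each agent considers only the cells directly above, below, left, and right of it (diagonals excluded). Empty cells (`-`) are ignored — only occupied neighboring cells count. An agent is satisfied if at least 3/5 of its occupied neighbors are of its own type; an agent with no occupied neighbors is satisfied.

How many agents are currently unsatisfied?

Row 0: (0,0)# 1/1 ✓ · (0,1)# 1/1 ✓ · (0,3)+ 2/2 ✓ · (0,4)+ 2/3 ✓ · (0,5)+ 1/1 ✓
Row 1: (1,2)+ 2/2 ✓ · (1,3)+ 2/4 ✗ · (1,4)# 1/3 ✗
Row 2: (2,0)# 0/1 ✗ · (2,2)+ 1/3 ✗ · (2,3)# 2/4 ✗ · (2,4)# 2/2 ✓
Row 3: (3,0)+ 1/3 ✗ · (3,1)# 1/3 ✗ · (3,2)# 2/4 ✗ · (3,3)# 3/3 ✓ · (3,5)+ 0/0 ✓
Row 4: (4,0)+ 2/2 ✓ · (4,1)+ 2/3 ✓ · (4,2)+ 1/3 ✗ · (4,3)# 1/2 ✗
Unsatisfied: (1,3), (1,4), (2,0), (2,2), (2,3), (3,0), (3,1), (3,2), (4,2), (4,3) — 10 in total.

10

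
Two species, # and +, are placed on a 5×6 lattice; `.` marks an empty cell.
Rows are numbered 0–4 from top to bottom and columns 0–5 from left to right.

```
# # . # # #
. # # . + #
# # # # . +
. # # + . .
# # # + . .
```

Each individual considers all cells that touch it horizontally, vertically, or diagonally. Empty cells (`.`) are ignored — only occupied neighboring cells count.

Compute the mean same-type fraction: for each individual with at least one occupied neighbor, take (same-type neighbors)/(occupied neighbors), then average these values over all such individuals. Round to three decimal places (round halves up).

Row 0: (0,0)# 2/2 · (0,1)# 3/3 · (0,3)# 2/3 · (0,4)# 3/4 · (0,5)# 2/3
Row 1: (1,1)# 6/6 · (1,2)# 6/6 · (1,4)+ 1/6 · (1,5)# 2/4
Row 2: (2,0)# 3/3 · (2,1)# 6/6 · (2,2)# 6/7 · (2,3)# 3/5 · (2,5)+ 1/2
Row 3: (3,1)# 7/7 · (3,2)# 6/8 · (3,3)+ 1/5
Row 4: (4,0)# 2/2 · (4,1)# 4/4 · (4,2)# 3/5 · (4,3)+ 1/3
Sum over 21 individuals: 2/2 + 3/3 + 2/3 + 3/4 + 2/3 + 6/6 + 6/6 + 1/6 + 2/4 + 3/3 + 6/6 + 6/7 + 3/5 + 1/2 + 7/7 + 6/8 + 1/5 + 2/2 + 4/4 + 3/5 + 1/3 = 1637/105; mean = 1637/105 ÷ 21 = 1637/2205 = 0.742403… → 0.742.

0.742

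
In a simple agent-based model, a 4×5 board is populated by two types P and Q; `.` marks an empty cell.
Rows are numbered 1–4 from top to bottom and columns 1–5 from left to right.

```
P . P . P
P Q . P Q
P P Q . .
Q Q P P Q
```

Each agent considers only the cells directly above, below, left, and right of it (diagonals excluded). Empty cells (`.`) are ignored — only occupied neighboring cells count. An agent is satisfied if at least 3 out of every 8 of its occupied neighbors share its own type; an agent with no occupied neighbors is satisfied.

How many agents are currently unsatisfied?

9

Row 1: (1,1)P 1/1 ✓ · (1,3)P 0/0 ✓ · (1,5)P 0/1 ✗
Row 2: (2,1)P 2/3 ✓ · (2,2)Q 0/2 ✗ · (2,4)P 0/1 ✗ · (2,5)Q 0/2 ✗
Row 3: (3,1)P 2/3 ✓ · (3,2)P 1/4 ✗ · (3,3)Q 0/2 ✗
Row 4: (4,1)Q 1/2 ✓ · (4,2)Q 1/3 ✗ · (4,3)P 1/3 ✗ · (4,4)P 1/2 ✓ · (4,5)Q 0/1 ✗
Unsatisfied: (1,5), (2,2), (2,4), (2,5), (3,2), (3,3), (4,2), (4,3), (4,5) — 9 in total.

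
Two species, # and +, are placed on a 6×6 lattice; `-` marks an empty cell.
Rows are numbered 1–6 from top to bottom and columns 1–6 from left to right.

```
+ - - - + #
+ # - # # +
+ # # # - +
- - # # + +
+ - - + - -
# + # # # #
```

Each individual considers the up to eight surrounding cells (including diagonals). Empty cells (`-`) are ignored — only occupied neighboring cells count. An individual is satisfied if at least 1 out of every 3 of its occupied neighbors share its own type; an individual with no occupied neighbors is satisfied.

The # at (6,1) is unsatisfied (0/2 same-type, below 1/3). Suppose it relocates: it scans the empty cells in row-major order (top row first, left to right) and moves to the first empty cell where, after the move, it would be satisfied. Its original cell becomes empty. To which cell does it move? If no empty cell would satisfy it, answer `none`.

Vacating (6,1). Empty cells in order:
  (1,2): 1/3 same-type → satisfied — stop here.

(1,2)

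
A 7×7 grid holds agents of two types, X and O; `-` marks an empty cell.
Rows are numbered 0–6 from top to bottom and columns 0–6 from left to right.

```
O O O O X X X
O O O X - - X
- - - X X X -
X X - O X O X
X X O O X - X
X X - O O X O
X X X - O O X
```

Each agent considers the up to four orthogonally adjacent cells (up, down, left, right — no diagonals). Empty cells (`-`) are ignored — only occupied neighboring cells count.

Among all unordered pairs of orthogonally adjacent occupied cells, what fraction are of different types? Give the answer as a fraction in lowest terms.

1/3

Scan each occupied cell's neighbors to the right and below so each pair is counted once.
Row 0: O(0,0)–O(0,1)= O(0,0)–O(1,0)= O(0,1)–O(0,2)= O(0,1)–O(1,1)= O(0,2)–O(0,3)= O(0,2)–O(1,2)= O(0,3)–X(0,4)≠ O(0,3)–X(1,3)≠ X(0,4)–X(0,5)= X(0,5)–X(0,6)= X(0,6)–X(1,6)=  → 2/11 unlike.
Row 1: O(1,0)–O(1,1)= O(1,1)–O(1,2)= O(1,2)–X(1,3)≠ X(1,3)–X(2,3)=  → 1/4 unlike.
Row 2: X(2,3)–X(2,4)= X(2,3)–O(3,3)≠ X(2,4)–X(2,5)= X(2,4)–X(3,4)= X(2,5)–O(3,5)≠  → 2/5 unlike.
Row 3: X(3,0)–X(3,1)= X(3,0)–X(4,0)= X(3,1)–X(4,1)= O(3,3)–X(3,4)≠ O(3,3)–O(4,3)= X(3,4)–O(3,5)≠ X(3,4)–X(4,4)= O(3,5)–X(3,6)≠ X(3,6)–X(4,6)=  → 3/9 unlike.
Row 4: X(4,0)–X(4,1)= X(4,0)–X(5,0)= X(4,1)–O(4,2)≠ X(4,1)–X(5,1)= O(4,2)–O(4,3)= O(4,3)–X(4,4)≠ O(4,3)–O(5,3)= X(4,4)–O(5,4)≠ X(4,6)–O(5,6)≠  → 4/9 unlike.
Row 5: X(5,0)–X(5,1)= X(5,0)–X(6,0)= X(5,1)–X(6,1)= O(5,3)–O(5,4)= O(5,4)–X(5,5)≠ O(5,4)–O(6,4)= X(5,5)–O(5,6)≠ X(5,5)–O(6,5)≠ O(5,6)–X(6,6)≠  → 4/9 unlike.
Row 6: X(6,0)–X(6,1)= X(6,1)–X(6,2)= O(6,4)–O(6,5)= O(6,5)–X(6,6)≠  → 1/4 unlike.
Total adjacent occupied pairs: 51; unlike-type pairs: 17.
17/51 reduces to 1/3.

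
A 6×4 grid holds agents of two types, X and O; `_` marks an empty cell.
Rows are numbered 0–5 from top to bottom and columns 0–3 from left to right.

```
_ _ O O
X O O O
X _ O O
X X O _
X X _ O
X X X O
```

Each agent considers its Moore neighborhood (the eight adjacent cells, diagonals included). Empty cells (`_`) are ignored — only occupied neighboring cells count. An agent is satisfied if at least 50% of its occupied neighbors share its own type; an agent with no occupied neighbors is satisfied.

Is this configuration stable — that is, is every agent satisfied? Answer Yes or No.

(0,2)O 4/4 ok
(0,3)O 3/3 ok
(1,0)X 1/2 ok
(1,1)O 3/5 ok
(1,2)O 6/6 ok
(1,3)O 5/5 ok
(2,0)X 3/4 ok
(2,2)O 5/6 ok
(2,3)O 4/4 ok
(3,0)X 4/4 ok
(3,1)X 4/6 ok
(3,2)O 3/5 ok
(4,0)X 5/5 ok
(4,1)X 6/7 ok
(4,3)O 2/3 ok
(5,0)X 3/3 ok
(5,1)X 4/4 ok
(5,2)X 2/4 ok
(5,3)O 1/2 ok
All meet the threshold, so the configuration is stable.

Yes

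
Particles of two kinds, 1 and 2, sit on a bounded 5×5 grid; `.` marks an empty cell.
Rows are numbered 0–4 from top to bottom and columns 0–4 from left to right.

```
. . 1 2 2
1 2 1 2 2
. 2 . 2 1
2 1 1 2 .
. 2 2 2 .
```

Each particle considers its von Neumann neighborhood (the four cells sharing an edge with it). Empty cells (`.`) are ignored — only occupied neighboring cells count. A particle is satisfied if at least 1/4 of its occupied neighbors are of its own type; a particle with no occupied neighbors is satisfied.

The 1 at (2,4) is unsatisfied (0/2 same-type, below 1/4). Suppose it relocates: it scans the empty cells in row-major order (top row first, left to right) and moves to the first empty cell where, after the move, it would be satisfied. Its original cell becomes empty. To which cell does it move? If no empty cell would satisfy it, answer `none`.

(0,0)

Vacating (2,4). Empty cells in order:
  (0,0): 1/1 same-type → satisfied — stop here.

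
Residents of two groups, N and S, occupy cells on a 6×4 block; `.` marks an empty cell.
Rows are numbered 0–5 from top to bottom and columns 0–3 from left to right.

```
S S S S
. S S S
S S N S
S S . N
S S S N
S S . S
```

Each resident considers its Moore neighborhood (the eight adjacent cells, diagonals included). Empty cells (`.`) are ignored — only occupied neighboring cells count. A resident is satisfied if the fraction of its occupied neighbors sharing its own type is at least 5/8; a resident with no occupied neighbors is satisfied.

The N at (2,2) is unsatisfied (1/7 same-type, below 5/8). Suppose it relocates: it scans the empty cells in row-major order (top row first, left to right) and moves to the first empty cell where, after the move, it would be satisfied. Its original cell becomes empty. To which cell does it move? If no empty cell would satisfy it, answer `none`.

Vacating (2,2). Empty cells in order:
  (1,0): 0/5 same-type → still unsatisfied.
  (3,2): 2/7 same-type → still unsatisfied.
  (5,2): 1/5 same-type → still unsatisfied.

none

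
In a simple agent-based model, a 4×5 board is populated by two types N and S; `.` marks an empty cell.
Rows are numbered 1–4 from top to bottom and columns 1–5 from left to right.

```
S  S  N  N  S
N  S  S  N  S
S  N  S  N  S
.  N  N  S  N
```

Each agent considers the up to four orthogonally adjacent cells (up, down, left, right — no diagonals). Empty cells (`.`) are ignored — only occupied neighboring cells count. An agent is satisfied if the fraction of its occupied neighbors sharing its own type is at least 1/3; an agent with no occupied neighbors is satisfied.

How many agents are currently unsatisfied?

(1,1)S 1/2 ✓
(1,2)S 2/3 ✓
(1,3)N 1/3 ✓
(1,4)N 2/3 ✓
(1,5)S 1/2 ✓
(2,1)N 0/3 ✗
(2,2)S 2/4 ✓
(2,3)S 2/4 ✓
(2,4)N 2/4 ✓
(2,5)S 2/3 ✓
(3,1)S 0/2 ✗
(3,2)N 1/4 ✗
(3,3)S 1/4 ✗
(3,4)N 1/4 ✗
(3,5)S 1/3 ✓
(4,2)N 2/2 ✓
(4,3)N 1/3 ✓
(4,4)S 0/3 ✗
(4,5)N 0/2 ✗
Unsatisfied: (2,1), (3,1), (3,2), (3,3), (3,4), (4,4), (4,5) — 7 in total.

7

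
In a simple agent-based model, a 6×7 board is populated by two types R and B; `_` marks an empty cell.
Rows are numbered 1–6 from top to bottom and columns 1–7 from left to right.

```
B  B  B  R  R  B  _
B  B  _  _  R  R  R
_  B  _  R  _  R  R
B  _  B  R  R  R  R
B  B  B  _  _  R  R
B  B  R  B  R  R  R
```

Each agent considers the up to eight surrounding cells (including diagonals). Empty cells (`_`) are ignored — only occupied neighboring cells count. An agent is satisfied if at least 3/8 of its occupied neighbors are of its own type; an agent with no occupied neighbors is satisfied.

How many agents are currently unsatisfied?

(1,1)B 3/3 ✓
(1,2)B 4/4 ✓
(1,3)B 2/3 ✓
(1,4)R 2/3 ✓
(1,5)R 3/4 ✓
(1,6)B 0/4 ✗
(2,1)B 4/4 ✓
(2,2)B 5/5 ✓
(2,5)R 5/6 ✓
(2,6)R 5/6 ✓
(2,7)R 3/4 ✓
(3,2)B 4/4 ✓
(3,4)R 3/4 ✓
(3,6)R 7/7 ✓
(3,7)R 5/5 ✓
(4,1)B 3/3 ✓
(4,3)B 3/5 ✓
(4,4)R 2/4 ✓
(4,5)R 5/5 ✓
(4,6)R 6/6 ✓
(4,7)R 5/5 ✓
(5,1)B 4/4 ✓
(5,2)B 6/7 ✓
(5,3)B 4/6 ✓
(5,6)R 7/7 ✓
(5,7)R 5/5 ✓
(6,1)B 3/3 ✓
(6,2)B 4/5 ✓
(6,3)R 0/4 ✗
(6,4)B 1/3 ✗
(6,5)R 2/3 ✓
(6,6)R 4/4 ✓
(6,7)R 3/3 ✓
Unsatisfied: (1,6), (6,3), (6,4) — 3 in total.

3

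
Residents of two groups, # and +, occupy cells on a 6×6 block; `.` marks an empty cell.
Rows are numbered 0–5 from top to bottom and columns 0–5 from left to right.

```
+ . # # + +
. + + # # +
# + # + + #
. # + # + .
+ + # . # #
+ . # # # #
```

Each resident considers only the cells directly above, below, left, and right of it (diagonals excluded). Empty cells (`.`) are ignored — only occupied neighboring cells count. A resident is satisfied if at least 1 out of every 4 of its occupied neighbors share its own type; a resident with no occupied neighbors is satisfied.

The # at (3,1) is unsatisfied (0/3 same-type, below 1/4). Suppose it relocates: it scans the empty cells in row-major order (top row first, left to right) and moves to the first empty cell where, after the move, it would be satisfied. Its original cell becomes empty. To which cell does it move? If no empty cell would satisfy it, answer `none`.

Vacating (3,1). Empty cells in order:
  (0,1): 1/3 same-type → satisfied — stop here.

(0,1)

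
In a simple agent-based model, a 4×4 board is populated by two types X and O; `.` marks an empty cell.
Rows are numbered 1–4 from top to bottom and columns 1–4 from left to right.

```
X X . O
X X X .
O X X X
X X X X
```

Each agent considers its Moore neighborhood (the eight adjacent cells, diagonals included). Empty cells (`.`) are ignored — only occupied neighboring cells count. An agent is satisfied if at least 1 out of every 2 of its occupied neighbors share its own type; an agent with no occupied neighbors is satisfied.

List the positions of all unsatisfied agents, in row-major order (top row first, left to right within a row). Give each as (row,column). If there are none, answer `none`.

Row 1: (1,1)X 3/3 ok · (1,2)X 4/4 ok · (1,4)O 0/1 unhappy
Row 2: (2,1)X 4/5 ok · (2,2)X 6/7 ok · (2,3)X 5/6 ok
Row 3: (3,1)O 0/5 unhappy · (3,2)X 7/8 ok · (3,3)X 7/7 ok · (3,4)X 4/4 ok
Row 4: (4,1)X 2/3 ok · (4,2)X 4/5 ok · (4,3)X 5/5 ok · (4,4)X 3/3 ok

(1,4), (3,1)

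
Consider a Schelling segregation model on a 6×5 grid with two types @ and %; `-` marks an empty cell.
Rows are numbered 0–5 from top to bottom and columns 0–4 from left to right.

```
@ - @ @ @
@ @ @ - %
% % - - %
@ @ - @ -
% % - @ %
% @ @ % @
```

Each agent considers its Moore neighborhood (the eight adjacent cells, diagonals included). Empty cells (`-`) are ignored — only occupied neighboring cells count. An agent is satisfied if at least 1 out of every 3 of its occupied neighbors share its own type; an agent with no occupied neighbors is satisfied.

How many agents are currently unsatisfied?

Row 0: (0,0)@ 2/2 satisfied · (0,2)@ 3/3 satisfied · (0,3)@ 3/4 satisfied · (0,4)@ 1/2 satisfied
Row 1: (1,0)@ 2/4 satisfied · (1,1)@ 4/6 satisfied · (1,2)@ 3/4 satisfied · (1,4)% 1/3 satisfied
Row 2: (2,0)% 1/5 not · (2,1)% 1/6 not · (2,4)% 1/2 satisfied
Row 3: (3,0)@ 1/5 not · (3,1)@ 1/5 not · (3,3)@ 1/3 satisfied
Row 4: (4,0)% 2/5 satisfied · (4,1)% 2/6 satisfied · (4,3)@ 3/5 satisfied · (4,4)% 1/4 not
Row 5: (5,0)% 2/3 satisfied · (5,1)@ 1/4 not · (5,2)@ 2/4 satisfied · (5,3)% 1/4 not · (5,4)@ 1/3 satisfied
Unsatisfied: (2,0), (2,1), (3,0), (3,1), (4,4), (5,1), (5,3) — 7 in total.

7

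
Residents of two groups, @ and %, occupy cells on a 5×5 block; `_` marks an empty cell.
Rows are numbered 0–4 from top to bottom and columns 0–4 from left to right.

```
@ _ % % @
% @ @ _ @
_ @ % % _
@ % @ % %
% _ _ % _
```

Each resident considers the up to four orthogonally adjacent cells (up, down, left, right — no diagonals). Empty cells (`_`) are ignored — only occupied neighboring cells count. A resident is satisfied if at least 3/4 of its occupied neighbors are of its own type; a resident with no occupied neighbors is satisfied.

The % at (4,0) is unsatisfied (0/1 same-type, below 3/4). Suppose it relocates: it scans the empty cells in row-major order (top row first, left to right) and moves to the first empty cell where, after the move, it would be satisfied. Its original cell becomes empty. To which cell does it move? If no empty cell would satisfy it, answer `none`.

(4,1)

Vacating (4,0). Empty cells in order:
  (0,1): 1/3 same-type → still unsatisfied.
  (1,3): 2/4 same-type → still unsatisfied.
  (2,0): 1/3 same-type → still unsatisfied.
  (2,4): 2/3 same-type → still unsatisfied.
  (4,1): 1/1 same-type → satisfied — stop here.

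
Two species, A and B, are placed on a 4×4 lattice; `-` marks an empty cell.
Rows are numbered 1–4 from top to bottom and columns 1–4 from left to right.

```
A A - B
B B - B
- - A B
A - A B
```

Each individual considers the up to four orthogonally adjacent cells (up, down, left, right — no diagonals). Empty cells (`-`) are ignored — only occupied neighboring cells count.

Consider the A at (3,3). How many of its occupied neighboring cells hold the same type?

1

Occupied neighbors of (3,3): (4,3)=A, (3,4)=B.
Same type (A): 1 of 2.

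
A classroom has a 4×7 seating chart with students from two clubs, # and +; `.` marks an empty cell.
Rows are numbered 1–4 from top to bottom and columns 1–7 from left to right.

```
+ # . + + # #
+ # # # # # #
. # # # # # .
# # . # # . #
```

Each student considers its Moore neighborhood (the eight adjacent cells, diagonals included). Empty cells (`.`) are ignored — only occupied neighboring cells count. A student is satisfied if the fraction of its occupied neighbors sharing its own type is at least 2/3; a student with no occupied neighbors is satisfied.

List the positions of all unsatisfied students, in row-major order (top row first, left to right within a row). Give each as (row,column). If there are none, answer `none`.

(1,1)+ 1/3 not
(1,2)# 2/4 not
(1,4)+ 1/4 not
(1,5)+ 1/5 not
(1,6)# 4/5 satisfied
(1,7)# 3/3 satisfied
(2,1)+ 1/4 not
(2,2)# 4/6 satisfied
(2,3)# 6/7 satisfied
(2,4)# 5/7 satisfied
(2,5)# 6/8 satisfied
(2,6)# 6/7 satisfied
(2,7)# 4/4 satisfied
(3,2)# 5/6 satisfied
(3,3)# 7/7 satisfied
(3,4)# 7/7 satisfied
(3,5)# 7/7 satisfied
(3,6)# 6/6 satisfied
(4,1)# 2/2 satisfied
(4,2)# 3/3 satisfied
(4,4)# 4/4 satisfied
(4,5)# 4/4 satisfied
(4,7)# 1/1 satisfied

(1,1), (1,2), (1,4), (1,5), (2,1)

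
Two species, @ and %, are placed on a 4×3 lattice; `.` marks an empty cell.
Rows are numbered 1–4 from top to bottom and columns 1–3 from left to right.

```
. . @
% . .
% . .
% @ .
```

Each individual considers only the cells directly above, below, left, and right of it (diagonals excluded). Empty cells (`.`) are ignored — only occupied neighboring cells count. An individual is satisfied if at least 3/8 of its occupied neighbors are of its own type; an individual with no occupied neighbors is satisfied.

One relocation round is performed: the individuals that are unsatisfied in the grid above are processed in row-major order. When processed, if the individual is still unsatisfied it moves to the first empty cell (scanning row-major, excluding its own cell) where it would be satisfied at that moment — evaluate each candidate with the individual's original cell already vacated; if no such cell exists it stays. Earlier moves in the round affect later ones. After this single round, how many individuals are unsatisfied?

Initially unsatisfied (in order): (4,2).
  (4,2) → (1,2).
Resulting grid:
. @ @
% . .
% . .
% . .
All satisfied now.

0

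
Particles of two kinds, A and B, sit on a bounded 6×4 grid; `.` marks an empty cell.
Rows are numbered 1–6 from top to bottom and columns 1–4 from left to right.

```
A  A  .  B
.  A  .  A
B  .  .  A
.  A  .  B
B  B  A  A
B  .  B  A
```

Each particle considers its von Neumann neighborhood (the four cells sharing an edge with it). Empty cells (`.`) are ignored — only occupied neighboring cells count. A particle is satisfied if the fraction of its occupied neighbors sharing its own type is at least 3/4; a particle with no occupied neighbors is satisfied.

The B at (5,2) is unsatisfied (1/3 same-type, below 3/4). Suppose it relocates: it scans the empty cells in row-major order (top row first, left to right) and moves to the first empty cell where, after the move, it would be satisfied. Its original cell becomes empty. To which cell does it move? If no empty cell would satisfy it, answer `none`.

Vacating (5,2). Empty cells in order:
  (1,3): 1/2 same-type → still unsatisfied.
  (2,1): 1/3 same-type → still unsatisfied.
  (2,3): 0/2 same-type → still unsatisfied.
  (3,2): 1/3 same-type → still unsatisfied.
  (3,3): 0/1 same-type → still unsatisfied.
  (4,1): 2/3 same-type → still unsatisfied.
  (4,3): 1/3 same-type → still unsatisfied.
  (6,2): 2/2 same-type → satisfied — stop here.

(6,2)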